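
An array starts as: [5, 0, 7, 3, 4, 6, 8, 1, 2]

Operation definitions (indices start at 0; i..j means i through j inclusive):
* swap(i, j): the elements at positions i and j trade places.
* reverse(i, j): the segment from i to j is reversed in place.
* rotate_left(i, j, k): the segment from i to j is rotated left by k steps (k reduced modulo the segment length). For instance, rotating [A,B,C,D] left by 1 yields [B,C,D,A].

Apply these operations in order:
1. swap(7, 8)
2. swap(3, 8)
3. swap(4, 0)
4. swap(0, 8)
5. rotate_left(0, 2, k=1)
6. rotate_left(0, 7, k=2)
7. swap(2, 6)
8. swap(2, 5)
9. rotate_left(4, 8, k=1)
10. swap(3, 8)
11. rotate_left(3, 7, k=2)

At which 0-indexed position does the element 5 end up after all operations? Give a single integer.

Answer: 3

Derivation:
After 1 (swap(7, 8)): [5, 0, 7, 3, 4, 6, 8, 2, 1]
After 2 (swap(3, 8)): [5, 0, 7, 1, 4, 6, 8, 2, 3]
After 3 (swap(4, 0)): [4, 0, 7, 1, 5, 6, 8, 2, 3]
After 4 (swap(0, 8)): [3, 0, 7, 1, 5, 6, 8, 2, 4]
After 5 (rotate_left(0, 2, k=1)): [0, 7, 3, 1, 5, 6, 8, 2, 4]
After 6 (rotate_left(0, 7, k=2)): [3, 1, 5, 6, 8, 2, 0, 7, 4]
After 7 (swap(2, 6)): [3, 1, 0, 6, 8, 2, 5, 7, 4]
After 8 (swap(2, 5)): [3, 1, 2, 6, 8, 0, 5, 7, 4]
After 9 (rotate_left(4, 8, k=1)): [3, 1, 2, 6, 0, 5, 7, 4, 8]
After 10 (swap(3, 8)): [3, 1, 2, 8, 0, 5, 7, 4, 6]
After 11 (rotate_left(3, 7, k=2)): [3, 1, 2, 5, 7, 4, 8, 0, 6]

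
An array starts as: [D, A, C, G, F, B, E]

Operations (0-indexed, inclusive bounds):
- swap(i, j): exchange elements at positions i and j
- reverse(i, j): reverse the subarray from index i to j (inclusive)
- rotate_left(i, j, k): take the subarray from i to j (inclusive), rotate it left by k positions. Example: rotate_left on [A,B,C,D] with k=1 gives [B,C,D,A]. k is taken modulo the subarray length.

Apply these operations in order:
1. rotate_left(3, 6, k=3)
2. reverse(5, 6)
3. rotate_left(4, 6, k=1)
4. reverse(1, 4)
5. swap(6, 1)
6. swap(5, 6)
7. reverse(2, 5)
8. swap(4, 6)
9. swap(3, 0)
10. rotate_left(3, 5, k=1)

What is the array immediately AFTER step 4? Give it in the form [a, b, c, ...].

Answer: [D, B, E, C, A, F, G]

Derivation:
After 1 (rotate_left(3, 6, k=3)): [D, A, C, E, G, F, B]
After 2 (reverse(5, 6)): [D, A, C, E, G, B, F]
After 3 (rotate_left(4, 6, k=1)): [D, A, C, E, B, F, G]
After 4 (reverse(1, 4)): [D, B, E, C, A, F, G]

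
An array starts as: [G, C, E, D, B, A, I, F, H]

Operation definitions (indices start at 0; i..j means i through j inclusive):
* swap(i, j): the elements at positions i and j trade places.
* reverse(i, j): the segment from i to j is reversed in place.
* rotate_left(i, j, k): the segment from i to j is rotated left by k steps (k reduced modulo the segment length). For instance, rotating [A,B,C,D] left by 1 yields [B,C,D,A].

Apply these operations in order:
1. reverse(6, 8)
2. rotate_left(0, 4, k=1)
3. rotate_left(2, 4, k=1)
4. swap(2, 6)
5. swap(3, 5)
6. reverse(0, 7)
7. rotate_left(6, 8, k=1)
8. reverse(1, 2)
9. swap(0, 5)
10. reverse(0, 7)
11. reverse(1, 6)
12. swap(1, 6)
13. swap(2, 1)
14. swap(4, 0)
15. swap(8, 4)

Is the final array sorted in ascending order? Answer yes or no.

After 1 (reverse(6, 8)): [G, C, E, D, B, A, H, F, I]
After 2 (rotate_left(0, 4, k=1)): [C, E, D, B, G, A, H, F, I]
After 3 (rotate_left(2, 4, k=1)): [C, E, B, G, D, A, H, F, I]
After 4 (swap(2, 6)): [C, E, H, G, D, A, B, F, I]
After 5 (swap(3, 5)): [C, E, H, A, D, G, B, F, I]
After 6 (reverse(0, 7)): [F, B, G, D, A, H, E, C, I]
After 7 (rotate_left(6, 8, k=1)): [F, B, G, D, A, H, C, I, E]
After 8 (reverse(1, 2)): [F, G, B, D, A, H, C, I, E]
After 9 (swap(0, 5)): [H, G, B, D, A, F, C, I, E]
After 10 (reverse(0, 7)): [I, C, F, A, D, B, G, H, E]
After 11 (reverse(1, 6)): [I, G, B, D, A, F, C, H, E]
After 12 (swap(1, 6)): [I, C, B, D, A, F, G, H, E]
After 13 (swap(2, 1)): [I, B, C, D, A, F, G, H, E]
After 14 (swap(4, 0)): [A, B, C, D, I, F, G, H, E]
After 15 (swap(8, 4)): [A, B, C, D, E, F, G, H, I]

Answer: yes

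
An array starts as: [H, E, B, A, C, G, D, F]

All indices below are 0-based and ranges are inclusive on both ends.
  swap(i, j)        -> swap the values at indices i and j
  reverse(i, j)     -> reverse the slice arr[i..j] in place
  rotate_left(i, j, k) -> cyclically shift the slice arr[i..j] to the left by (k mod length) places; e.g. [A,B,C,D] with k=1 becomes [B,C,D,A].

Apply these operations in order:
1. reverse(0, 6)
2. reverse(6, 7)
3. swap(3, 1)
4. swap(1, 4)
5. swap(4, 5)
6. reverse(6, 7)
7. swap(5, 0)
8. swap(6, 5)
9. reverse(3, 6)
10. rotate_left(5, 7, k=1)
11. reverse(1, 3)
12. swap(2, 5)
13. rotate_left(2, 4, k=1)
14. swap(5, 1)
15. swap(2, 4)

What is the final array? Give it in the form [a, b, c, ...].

After 1 (reverse(0, 6)): [D, G, C, A, B, E, H, F]
After 2 (reverse(6, 7)): [D, G, C, A, B, E, F, H]
After 3 (swap(3, 1)): [D, A, C, G, B, E, F, H]
After 4 (swap(1, 4)): [D, B, C, G, A, E, F, H]
After 5 (swap(4, 5)): [D, B, C, G, E, A, F, H]
After 6 (reverse(6, 7)): [D, B, C, G, E, A, H, F]
After 7 (swap(5, 0)): [A, B, C, G, E, D, H, F]
After 8 (swap(6, 5)): [A, B, C, G, E, H, D, F]
After 9 (reverse(3, 6)): [A, B, C, D, H, E, G, F]
After 10 (rotate_left(5, 7, k=1)): [A, B, C, D, H, G, F, E]
After 11 (reverse(1, 3)): [A, D, C, B, H, G, F, E]
After 12 (swap(2, 5)): [A, D, G, B, H, C, F, E]
After 13 (rotate_left(2, 4, k=1)): [A, D, B, H, G, C, F, E]
After 14 (swap(5, 1)): [A, C, B, H, G, D, F, E]
After 15 (swap(2, 4)): [A, C, G, H, B, D, F, E]

Answer: [A, C, G, H, B, D, F, E]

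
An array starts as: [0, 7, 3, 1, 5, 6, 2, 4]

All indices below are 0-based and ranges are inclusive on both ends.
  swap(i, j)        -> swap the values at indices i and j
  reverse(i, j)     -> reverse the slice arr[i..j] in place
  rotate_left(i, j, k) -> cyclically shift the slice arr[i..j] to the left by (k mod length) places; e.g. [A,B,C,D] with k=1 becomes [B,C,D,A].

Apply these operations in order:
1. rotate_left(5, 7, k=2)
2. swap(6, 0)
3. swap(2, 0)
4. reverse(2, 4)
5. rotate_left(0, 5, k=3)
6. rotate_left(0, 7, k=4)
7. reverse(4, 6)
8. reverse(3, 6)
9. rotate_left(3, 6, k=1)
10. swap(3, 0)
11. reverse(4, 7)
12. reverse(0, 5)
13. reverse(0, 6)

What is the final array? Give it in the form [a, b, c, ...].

After 1 (rotate_left(5, 7, k=2)): [0, 7, 3, 1, 5, 4, 6, 2]
After 2 (swap(6, 0)): [6, 7, 3, 1, 5, 4, 0, 2]
After 3 (swap(2, 0)): [3, 7, 6, 1, 5, 4, 0, 2]
After 4 (reverse(2, 4)): [3, 7, 5, 1, 6, 4, 0, 2]
After 5 (rotate_left(0, 5, k=3)): [1, 6, 4, 3, 7, 5, 0, 2]
After 6 (rotate_left(0, 7, k=4)): [7, 5, 0, 2, 1, 6, 4, 3]
After 7 (reverse(4, 6)): [7, 5, 0, 2, 4, 6, 1, 3]
After 8 (reverse(3, 6)): [7, 5, 0, 1, 6, 4, 2, 3]
After 9 (rotate_left(3, 6, k=1)): [7, 5, 0, 6, 4, 2, 1, 3]
After 10 (swap(3, 0)): [6, 5, 0, 7, 4, 2, 1, 3]
After 11 (reverse(4, 7)): [6, 5, 0, 7, 3, 1, 2, 4]
After 12 (reverse(0, 5)): [1, 3, 7, 0, 5, 6, 2, 4]
After 13 (reverse(0, 6)): [2, 6, 5, 0, 7, 3, 1, 4]

Answer: [2, 6, 5, 0, 7, 3, 1, 4]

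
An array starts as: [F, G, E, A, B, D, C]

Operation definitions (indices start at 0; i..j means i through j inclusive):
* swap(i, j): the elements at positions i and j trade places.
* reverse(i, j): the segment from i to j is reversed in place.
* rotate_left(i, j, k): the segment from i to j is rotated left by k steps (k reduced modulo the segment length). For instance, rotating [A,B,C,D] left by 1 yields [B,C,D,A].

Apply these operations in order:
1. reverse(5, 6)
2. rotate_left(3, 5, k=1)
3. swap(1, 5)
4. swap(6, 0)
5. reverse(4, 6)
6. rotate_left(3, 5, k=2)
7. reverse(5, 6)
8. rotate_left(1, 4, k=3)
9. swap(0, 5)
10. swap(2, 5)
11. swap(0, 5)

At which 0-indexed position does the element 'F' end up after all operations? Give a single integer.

After 1 (reverse(5, 6)): [F, G, E, A, B, C, D]
After 2 (rotate_left(3, 5, k=1)): [F, G, E, B, C, A, D]
After 3 (swap(1, 5)): [F, A, E, B, C, G, D]
After 4 (swap(6, 0)): [D, A, E, B, C, G, F]
After 5 (reverse(4, 6)): [D, A, E, B, F, G, C]
After 6 (rotate_left(3, 5, k=2)): [D, A, E, G, B, F, C]
After 7 (reverse(5, 6)): [D, A, E, G, B, C, F]
After 8 (rotate_left(1, 4, k=3)): [D, B, A, E, G, C, F]
After 9 (swap(0, 5)): [C, B, A, E, G, D, F]
After 10 (swap(2, 5)): [C, B, D, E, G, A, F]
After 11 (swap(0, 5)): [A, B, D, E, G, C, F]

Answer: 6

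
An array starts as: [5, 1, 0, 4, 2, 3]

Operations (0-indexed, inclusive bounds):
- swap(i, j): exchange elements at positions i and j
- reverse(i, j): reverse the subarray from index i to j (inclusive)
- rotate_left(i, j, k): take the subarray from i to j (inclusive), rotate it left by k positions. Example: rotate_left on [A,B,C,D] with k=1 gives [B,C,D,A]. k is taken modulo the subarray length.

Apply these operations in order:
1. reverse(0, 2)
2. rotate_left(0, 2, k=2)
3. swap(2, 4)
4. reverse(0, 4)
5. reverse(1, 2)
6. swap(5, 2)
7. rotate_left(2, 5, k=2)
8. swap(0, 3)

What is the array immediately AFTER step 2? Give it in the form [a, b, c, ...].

After 1 (reverse(0, 2)): [0, 1, 5, 4, 2, 3]
After 2 (rotate_left(0, 2, k=2)): [5, 0, 1, 4, 2, 3]

Answer: [5, 0, 1, 4, 2, 3]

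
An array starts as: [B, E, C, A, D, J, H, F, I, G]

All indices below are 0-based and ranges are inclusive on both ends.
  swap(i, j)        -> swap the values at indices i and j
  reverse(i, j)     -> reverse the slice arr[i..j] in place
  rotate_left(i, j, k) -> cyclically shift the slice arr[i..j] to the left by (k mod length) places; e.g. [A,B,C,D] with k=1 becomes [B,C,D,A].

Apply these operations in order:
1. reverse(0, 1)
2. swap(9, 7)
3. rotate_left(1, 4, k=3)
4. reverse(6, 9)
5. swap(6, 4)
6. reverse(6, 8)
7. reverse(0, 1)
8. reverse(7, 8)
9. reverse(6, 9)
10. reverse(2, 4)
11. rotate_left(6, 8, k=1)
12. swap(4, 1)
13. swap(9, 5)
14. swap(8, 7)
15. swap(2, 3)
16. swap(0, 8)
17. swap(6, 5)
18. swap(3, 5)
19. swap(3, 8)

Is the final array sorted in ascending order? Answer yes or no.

Answer: yes

Derivation:
After 1 (reverse(0, 1)): [E, B, C, A, D, J, H, F, I, G]
After 2 (swap(9, 7)): [E, B, C, A, D, J, H, G, I, F]
After 3 (rotate_left(1, 4, k=3)): [E, D, B, C, A, J, H, G, I, F]
After 4 (reverse(6, 9)): [E, D, B, C, A, J, F, I, G, H]
After 5 (swap(6, 4)): [E, D, B, C, F, J, A, I, G, H]
After 6 (reverse(6, 8)): [E, D, B, C, F, J, G, I, A, H]
After 7 (reverse(0, 1)): [D, E, B, C, F, J, G, I, A, H]
After 8 (reverse(7, 8)): [D, E, B, C, F, J, G, A, I, H]
After 9 (reverse(6, 9)): [D, E, B, C, F, J, H, I, A, G]
After 10 (reverse(2, 4)): [D, E, F, C, B, J, H, I, A, G]
After 11 (rotate_left(6, 8, k=1)): [D, E, F, C, B, J, I, A, H, G]
After 12 (swap(4, 1)): [D, B, F, C, E, J, I, A, H, G]
After 13 (swap(9, 5)): [D, B, F, C, E, G, I, A, H, J]
After 14 (swap(8, 7)): [D, B, F, C, E, G, I, H, A, J]
After 15 (swap(2, 3)): [D, B, C, F, E, G, I, H, A, J]
After 16 (swap(0, 8)): [A, B, C, F, E, G, I, H, D, J]
After 17 (swap(6, 5)): [A, B, C, F, E, I, G, H, D, J]
After 18 (swap(3, 5)): [A, B, C, I, E, F, G, H, D, J]
After 19 (swap(3, 8)): [A, B, C, D, E, F, G, H, I, J]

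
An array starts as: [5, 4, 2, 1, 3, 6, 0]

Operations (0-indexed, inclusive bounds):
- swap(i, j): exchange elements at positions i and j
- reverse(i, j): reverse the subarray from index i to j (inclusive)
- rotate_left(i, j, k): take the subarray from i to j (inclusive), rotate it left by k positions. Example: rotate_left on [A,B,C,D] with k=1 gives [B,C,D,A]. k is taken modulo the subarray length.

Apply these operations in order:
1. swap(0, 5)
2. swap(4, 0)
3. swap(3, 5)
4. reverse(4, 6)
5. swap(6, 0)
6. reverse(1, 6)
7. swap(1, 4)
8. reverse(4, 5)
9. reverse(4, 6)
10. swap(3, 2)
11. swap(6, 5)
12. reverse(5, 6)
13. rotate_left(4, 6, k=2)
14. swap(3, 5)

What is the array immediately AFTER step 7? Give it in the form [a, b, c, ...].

After 1 (swap(0, 5)): [6, 4, 2, 1, 3, 5, 0]
After 2 (swap(4, 0)): [3, 4, 2, 1, 6, 5, 0]
After 3 (swap(3, 5)): [3, 4, 2, 5, 6, 1, 0]
After 4 (reverse(4, 6)): [3, 4, 2, 5, 0, 1, 6]
After 5 (swap(6, 0)): [6, 4, 2, 5, 0, 1, 3]
After 6 (reverse(1, 6)): [6, 3, 1, 0, 5, 2, 4]
After 7 (swap(1, 4)): [6, 5, 1, 0, 3, 2, 4]

Answer: [6, 5, 1, 0, 3, 2, 4]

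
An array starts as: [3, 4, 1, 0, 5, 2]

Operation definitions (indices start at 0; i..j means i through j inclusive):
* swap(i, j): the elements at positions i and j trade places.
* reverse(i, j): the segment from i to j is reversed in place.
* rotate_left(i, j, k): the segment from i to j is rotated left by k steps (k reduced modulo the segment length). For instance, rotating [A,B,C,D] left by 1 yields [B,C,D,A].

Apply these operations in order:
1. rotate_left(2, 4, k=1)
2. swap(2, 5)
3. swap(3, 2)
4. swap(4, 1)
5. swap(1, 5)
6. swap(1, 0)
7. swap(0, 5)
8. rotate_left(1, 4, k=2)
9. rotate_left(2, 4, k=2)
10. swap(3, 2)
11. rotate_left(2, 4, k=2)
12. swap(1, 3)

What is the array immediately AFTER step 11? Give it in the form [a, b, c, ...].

After 1 (rotate_left(2, 4, k=1)): [3, 4, 0, 5, 1, 2]
After 2 (swap(2, 5)): [3, 4, 2, 5, 1, 0]
After 3 (swap(3, 2)): [3, 4, 5, 2, 1, 0]
After 4 (swap(4, 1)): [3, 1, 5, 2, 4, 0]
After 5 (swap(1, 5)): [3, 0, 5, 2, 4, 1]
After 6 (swap(1, 0)): [0, 3, 5, 2, 4, 1]
After 7 (swap(0, 5)): [1, 3, 5, 2, 4, 0]
After 8 (rotate_left(1, 4, k=2)): [1, 2, 4, 3, 5, 0]
After 9 (rotate_left(2, 4, k=2)): [1, 2, 5, 4, 3, 0]
After 10 (swap(3, 2)): [1, 2, 4, 5, 3, 0]
After 11 (rotate_left(2, 4, k=2)): [1, 2, 3, 4, 5, 0]

Answer: [1, 2, 3, 4, 5, 0]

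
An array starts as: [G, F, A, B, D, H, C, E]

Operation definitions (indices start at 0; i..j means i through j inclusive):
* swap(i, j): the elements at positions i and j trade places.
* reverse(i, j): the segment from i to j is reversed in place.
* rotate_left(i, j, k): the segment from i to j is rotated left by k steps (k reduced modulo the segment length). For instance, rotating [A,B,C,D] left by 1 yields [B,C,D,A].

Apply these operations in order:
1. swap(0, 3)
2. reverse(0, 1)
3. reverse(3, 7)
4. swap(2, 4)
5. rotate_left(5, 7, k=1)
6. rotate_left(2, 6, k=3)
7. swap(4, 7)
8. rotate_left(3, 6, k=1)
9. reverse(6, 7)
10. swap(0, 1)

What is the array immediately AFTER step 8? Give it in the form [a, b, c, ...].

After 1 (swap(0, 3)): [B, F, A, G, D, H, C, E]
After 2 (reverse(0, 1)): [F, B, A, G, D, H, C, E]
After 3 (reverse(3, 7)): [F, B, A, E, C, H, D, G]
After 4 (swap(2, 4)): [F, B, C, E, A, H, D, G]
After 5 (rotate_left(5, 7, k=1)): [F, B, C, E, A, D, G, H]
After 6 (rotate_left(2, 6, k=3)): [F, B, D, G, C, E, A, H]
After 7 (swap(4, 7)): [F, B, D, G, H, E, A, C]
After 8 (rotate_left(3, 6, k=1)): [F, B, D, H, E, A, G, C]

Answer: [F, B, D, H, E, A, G, C]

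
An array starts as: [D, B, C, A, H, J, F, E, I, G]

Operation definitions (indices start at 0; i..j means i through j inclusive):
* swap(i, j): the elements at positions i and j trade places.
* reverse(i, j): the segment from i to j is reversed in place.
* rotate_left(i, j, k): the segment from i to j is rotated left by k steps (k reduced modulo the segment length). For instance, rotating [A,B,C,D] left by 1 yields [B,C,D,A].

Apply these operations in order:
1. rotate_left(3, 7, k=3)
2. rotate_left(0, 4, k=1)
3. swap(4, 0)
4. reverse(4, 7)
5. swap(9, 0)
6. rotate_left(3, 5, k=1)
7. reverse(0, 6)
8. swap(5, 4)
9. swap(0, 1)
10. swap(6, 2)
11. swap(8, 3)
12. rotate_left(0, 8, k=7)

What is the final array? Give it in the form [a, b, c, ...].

After 1 (rotate_left(3, 7, k=3)): [D, B, C, F, E, A, H, J, I, G]
After 2 (rotate_left(0, 4, k=1)): [B, C, F, E, D, A, H, J, I, G]
After 3 (swap(4, 0)): [D, C, F, E, B, A, H, J, I, G]
After 4 (reverse(4, 7)): [D, C, F, E, J, H, A, B, I, G]
After 5 (swap(9, 0)): [G, C, F, E, J, H, A, B, I, D]
After 6 (rotate_left(3, 5, k=1)): [G, C, F, J, H, E, A, B, I, D]
After 7 (reverse(0, 6)): [A, E, H, J, F, C, G, B, I, D]
After 8 (swap(5, 4)): [A, E, H, J, C, F, G, B, I, D]
After 9 (swap(0, 1)): [E, A, H, J, C, F, G, B, I, D]
After 10 (swap(6, 2)): [E, A, G, J, C, F, H, B, I, D]
After 11 (swap(8, 3)): [E, A, G, I, C, F, H, B, J, D]
After 12 (rotate_left(0, 8, k=7)): [B, J, E, A, G, I, C, F, H, D]

Answer: [B, J, E, A, G, I, C, F, H, D]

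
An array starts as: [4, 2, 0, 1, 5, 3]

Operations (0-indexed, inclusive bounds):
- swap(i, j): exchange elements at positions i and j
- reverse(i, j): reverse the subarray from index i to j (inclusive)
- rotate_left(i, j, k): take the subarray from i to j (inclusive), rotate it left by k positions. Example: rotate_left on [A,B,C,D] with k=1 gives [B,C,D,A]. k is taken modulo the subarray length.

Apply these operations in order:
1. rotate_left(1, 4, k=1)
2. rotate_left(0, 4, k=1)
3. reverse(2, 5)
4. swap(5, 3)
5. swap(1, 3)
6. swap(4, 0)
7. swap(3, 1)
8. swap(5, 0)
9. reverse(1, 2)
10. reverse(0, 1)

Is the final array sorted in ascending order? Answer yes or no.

After 1 (rotate_left(1, 4, k=1)): [4, 0, 1, 5, 2, 3]
After 2 (rotate_left(0, 4, k=1)): [0, 1, 5, 2, 4, 3]
After 3 (reverse(2, 5)): [0, 1, 3, 4, 2, 5]
After 4 (swap(5, 3)): [0, 1, 3, 5, 2, 4]
After 5 (swap(1, 3)): [0, 5, 3, 1, 2, 4]
After 6 (swap(4, 0)): [2, 5, 3, 1, 0, 4]
After 7 (swap(3, 1)): [2, 1, 3, 5, 0, 4]
After 8 (swap(5, 0)): [4, 1, 3, 5, 0, 2]
After 9 (reverse(1, 2)): [4, 3, 1, 5, 0, 2]
After 10 (reverse(0, 1)): [3, 4, 1, 5, 0, 2]

Answer: no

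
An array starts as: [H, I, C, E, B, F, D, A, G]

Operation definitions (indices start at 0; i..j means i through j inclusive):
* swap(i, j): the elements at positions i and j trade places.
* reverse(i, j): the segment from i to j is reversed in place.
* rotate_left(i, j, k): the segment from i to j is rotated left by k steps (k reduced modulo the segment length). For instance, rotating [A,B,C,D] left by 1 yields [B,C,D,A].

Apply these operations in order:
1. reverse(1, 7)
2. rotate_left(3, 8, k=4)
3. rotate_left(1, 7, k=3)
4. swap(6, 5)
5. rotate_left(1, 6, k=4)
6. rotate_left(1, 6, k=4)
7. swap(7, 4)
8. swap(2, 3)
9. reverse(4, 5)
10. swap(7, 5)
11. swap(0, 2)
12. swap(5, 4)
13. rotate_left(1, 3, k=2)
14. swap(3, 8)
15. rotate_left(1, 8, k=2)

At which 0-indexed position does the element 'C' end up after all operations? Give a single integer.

After 1 (reverse(1, 7)): [H, A, D, F, B, E, C, I, G]
After 2 (rotate_left(3, 8, k=4)): [H, A, D, I, G, F, B, E, C]
After 3 (rotate_left(1, 7, k=3)): [H, G, F, B, E, A, D, I, C]
After 4 (swap(6, 5)): [H, G, F, B, E, D, A, I, C]
After 5 (rotate_left(1, 6, k=4)): [H, D, A, G, F, B, E, I, C]
After 6 (rotate_left(1, 6, k=4)): [H, B, E, D, A, G, F, I, C]
After 7 (swap(7, 4)): [H, B, E, D, I, G, F, A, C]
After 8 (swap(2, 3)): [H, B, D, E, I, G, F, A, C]
After 9 (reverse(4, 5)): [H, B, D, E, G, I, F, A, C]
After 10 (swap(7, 5)): [H, B, D, E, G, A, F, I, C]
After 11 (swap(0, 2)): [D, B, H, E, G, A, F, I, C]
After 12 (swap(5, 4)): [D, B, H, E, A, G, F, I, C]
After 13 (rotate_left(1, 3, k=2)): [D, E, B, H, A, G, F, I, C]
After 14 (swap(3, 8)): [D, E, B, C, A, G, F, I, H]
After 15 (rotate_left(1, 8, k=2)): [D, C, A, G, F, I, H, E, B]

Answer: 1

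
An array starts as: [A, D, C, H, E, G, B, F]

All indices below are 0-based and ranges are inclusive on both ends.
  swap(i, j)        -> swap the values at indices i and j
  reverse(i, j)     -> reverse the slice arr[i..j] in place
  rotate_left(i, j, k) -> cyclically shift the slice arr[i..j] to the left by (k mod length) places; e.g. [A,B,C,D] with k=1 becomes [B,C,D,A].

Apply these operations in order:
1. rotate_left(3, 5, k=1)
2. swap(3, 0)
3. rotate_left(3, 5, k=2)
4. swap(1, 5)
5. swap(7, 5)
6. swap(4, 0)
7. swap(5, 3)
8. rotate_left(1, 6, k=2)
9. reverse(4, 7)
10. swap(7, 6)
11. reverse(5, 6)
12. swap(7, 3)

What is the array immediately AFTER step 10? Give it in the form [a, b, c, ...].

Answer: [A, F, E, H, D, C, B, G]

Derivation:
After 1 (rotate_left(3, 5, k=1)): [A, D, C, E, G, H, B, F]
After 2 (swap(3, 0)): [E, D, C, A, G, H, B, F]
After 3 (rotate_left(3, 5, k=2)): [E, D, C, H, A, G, B, F]
After 4 (swap(1, 5)): [E, G, C, H, A, D, B, F]
After 5 (swap(7, 5)): [E, G, C, H, A, F, B, D]
After 6 (swap(4, 0)): [A, G, C, H, E, F, B, D]
After 7 (swap(5, 3)): [A, G, C, F, E, H, B, D]
After 8 (rotate_left(1, 6, k=2)): [A, F, E, H, B, G, C, D]
After 9 (reverse(4, 7)): [A, F, E, H, D, C, G, B]
After 10 (swap(7, 6)): [A, F, E, H, D, C, B, G]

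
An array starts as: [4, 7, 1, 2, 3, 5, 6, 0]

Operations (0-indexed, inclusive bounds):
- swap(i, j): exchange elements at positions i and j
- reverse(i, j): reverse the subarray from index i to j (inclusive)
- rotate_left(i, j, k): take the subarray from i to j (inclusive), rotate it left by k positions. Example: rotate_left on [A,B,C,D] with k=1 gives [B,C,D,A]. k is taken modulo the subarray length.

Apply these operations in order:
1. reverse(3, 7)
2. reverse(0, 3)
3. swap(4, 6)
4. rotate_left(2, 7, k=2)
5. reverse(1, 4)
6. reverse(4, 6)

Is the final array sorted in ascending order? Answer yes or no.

After 1 (reverse(3, 7)): [4, 7, 1, 0, 6, 5, 3, 2]
After 2 (reverse(0, 3)): [0, 1, 7, 4, 6, 5, 3, 2]
After 3 (swap(4, 6)): [0, 1, 7, 4, 3, 5, 6, 2]
After 4 (rotate_left(2, 7, k=2)): [0, 1, 3, 5, 6, 2, 7, 4]
After 5 (reverse(1, 4)): [0, 6, 5, 3, 1, 2, 7, 4]
After 6 (reverse(4, 6)): [0, 6, 5, 3, 7, 2, 1, 4]

Answer: no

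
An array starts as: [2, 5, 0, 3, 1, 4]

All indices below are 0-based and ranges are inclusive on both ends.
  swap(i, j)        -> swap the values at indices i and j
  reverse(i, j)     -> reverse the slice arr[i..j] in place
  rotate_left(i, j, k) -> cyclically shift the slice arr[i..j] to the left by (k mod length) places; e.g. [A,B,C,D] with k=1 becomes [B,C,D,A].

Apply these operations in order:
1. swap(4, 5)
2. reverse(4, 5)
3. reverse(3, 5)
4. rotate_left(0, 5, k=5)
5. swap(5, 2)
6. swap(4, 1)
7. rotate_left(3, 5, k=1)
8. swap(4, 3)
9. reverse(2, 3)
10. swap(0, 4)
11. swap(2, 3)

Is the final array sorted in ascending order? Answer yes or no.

After 1 (swap(4, 5)): [2, 5, 0, 3, 4, 1]
After 2 (reverse(4, 5)): [2, 5, 0, 3, 1, 4]
After 3 (reverse(3, 5)): [2, 5, 0, 4, 1, 3]
After 4 (rotate_left(0, 5, k=5)): [3, 2, 5, 0, 4, 1]
After 5 (swap(5, 2)): [3, 2, 1, 0, 4, 5]
After 6 (swap(4, 1)): [3, 4, 1, 0, 2, 5]
After 7 (rotate_left(3, 5, k=1)): [3, 4, 1, 2, 5, 0]
After 8 (swap(4, 3)): [3, 4, 1, 5, 2, 0]
After 9 (reverse(2, 3)): [3, 4, 5, 1, 2, 0]
After 10 (swap(0, 4)): [2, 4, 5, 1, 3, 0]
After 11 (swap(2, 3)): [2, 4, 1, 5, 3, 0]

Answer: no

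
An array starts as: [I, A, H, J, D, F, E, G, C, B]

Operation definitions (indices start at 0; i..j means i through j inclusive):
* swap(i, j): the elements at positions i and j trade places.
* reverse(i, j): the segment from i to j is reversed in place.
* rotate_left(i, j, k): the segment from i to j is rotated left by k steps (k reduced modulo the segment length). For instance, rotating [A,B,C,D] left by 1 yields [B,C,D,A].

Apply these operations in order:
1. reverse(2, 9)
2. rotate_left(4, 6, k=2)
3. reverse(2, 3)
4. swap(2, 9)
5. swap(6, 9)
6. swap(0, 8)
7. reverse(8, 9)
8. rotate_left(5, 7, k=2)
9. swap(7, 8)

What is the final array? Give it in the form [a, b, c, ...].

Answer: [J, A, H, B, F, D, G, E, C, I]

Derivation:
After 1 (reverse(2, 9)): [I, A, B, C, G, E, F, D, J, H]
After 2 (rotate_left(4, 6, k=2)): [I, A, B, C, F, G, E, D, J, H]
After 3 (reverse(2, 3)): [I, A, C, B, F, G, E, D, J, H]
After 4 (swap(2, 9)): [I, A, H, B, F, G, E, D, J, C]
After 5 (swap(6, 9)): [I, A, H, B, F, G, C, D, J, E]
After 6 (swap(0, 8)): [J, A, H, B, F, G, C, D, I, E]
After 7 (reverse(8, 9)): [J, A, H, B, F, G, C, D, E, I]
After 8 (rotate_left(5, 7, k=2)): [J, A, H, B, F, D, G, C, E, I]
After 9 (swap(7, 8)): [J, A, H, B, F, D, G, E, C, I]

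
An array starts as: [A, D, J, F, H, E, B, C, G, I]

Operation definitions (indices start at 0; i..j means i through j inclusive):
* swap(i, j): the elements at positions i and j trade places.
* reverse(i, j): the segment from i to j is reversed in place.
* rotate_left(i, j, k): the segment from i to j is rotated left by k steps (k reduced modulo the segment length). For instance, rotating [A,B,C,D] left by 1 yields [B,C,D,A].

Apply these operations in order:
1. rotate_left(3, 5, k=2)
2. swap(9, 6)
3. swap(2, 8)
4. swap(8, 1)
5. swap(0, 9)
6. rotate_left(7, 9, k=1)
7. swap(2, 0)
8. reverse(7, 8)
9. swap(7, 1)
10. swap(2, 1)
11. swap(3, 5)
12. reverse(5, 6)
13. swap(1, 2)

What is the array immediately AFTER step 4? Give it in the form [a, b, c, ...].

After 1 (rotate_left(3, 5, k=2)): [A, D, J, E, F, H, B, C, G, I]
After 2 (swap(9, 6)): [A, D, J, E, F, H, I, C, G, B]
After 3 (swap(2, 8)): [A, D, G, E, F, H, I, C, J, B]
After 4 (swap(8, 1)): [A, J, G, E, F, H, I, C, D, B]

Answer: [A, J, G, E, F, H, I, C, D, B]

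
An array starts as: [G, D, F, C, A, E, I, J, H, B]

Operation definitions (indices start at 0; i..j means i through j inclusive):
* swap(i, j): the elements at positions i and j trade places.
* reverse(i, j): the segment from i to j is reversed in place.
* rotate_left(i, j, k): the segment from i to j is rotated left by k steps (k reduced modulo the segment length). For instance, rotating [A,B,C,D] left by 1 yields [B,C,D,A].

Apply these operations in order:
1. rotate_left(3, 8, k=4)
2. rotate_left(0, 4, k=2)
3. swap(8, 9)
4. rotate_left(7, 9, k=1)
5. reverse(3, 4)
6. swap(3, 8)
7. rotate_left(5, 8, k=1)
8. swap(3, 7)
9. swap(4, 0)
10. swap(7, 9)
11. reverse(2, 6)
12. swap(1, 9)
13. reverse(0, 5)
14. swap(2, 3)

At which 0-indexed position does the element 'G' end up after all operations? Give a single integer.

Answer: 5

Derivation:
After 1 (rotate_left(3, 8, k=4)): [G, D, F, J, H, C, A, E, I, B]
After 2 (rotate_left(0, 4, k=2)): [F, J, H, G, D, C, A, E, I, B]
After 3 (swap(8, 9)): [F, J, H, G, D, C, A, E, B, I]
After 4 (rotate_left(7, 9, k=1)): [F, J, H, G, D, C, A, B, I, E]
After 5 (reverse(3, 4)): [F, J, H, D, G, C, A, B, I, E]
After 6 (swap(3, 8)): [F, J, H, I, G, C, A, B, D, E]
After 7 (rotate_left(5, 8, k=1)): [F, J, H, I, G, A, B, D, C, E]
After 8 (swap(3, 7)): [F, J, H, D, G, A, B, I, C, E]
After 9 (swap(4, 0)): [G, J, H, D, F, A, B, I, C, E]
After 10 (swap(7, 9)): [G, J, H, D, F, A, B, E, C, I]
After 11 (reverse(2, 6)): [G, J, B, A, F, D, H, E, C, I]
After 12 (swap(1, 9)): [G, I, B, A, F, D, H, E, C, J]
After 13 (reverse(0, 5)): [D, F, A, B, I, G, H, E, C, J]
After 14 (swap(2, 3)): [D, F, B, A, I, G, H, E, C, J]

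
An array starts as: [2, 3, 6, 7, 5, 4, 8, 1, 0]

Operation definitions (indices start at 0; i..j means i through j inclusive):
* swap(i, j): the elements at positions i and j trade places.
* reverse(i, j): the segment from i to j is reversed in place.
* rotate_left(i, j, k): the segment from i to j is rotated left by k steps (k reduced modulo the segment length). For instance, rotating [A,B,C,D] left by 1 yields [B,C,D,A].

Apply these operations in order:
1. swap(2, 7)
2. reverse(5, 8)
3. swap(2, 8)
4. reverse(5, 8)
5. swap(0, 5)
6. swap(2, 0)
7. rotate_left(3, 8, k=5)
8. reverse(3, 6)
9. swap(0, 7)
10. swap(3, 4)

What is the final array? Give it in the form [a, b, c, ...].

After 1 (swap(2, 7)): [2, 3, 1, 7, 5, 4, 8, 6, 0]
After 2 (reverse(5, 8)): [2, 3, 1, 7, 5, 0, 6, 8, 4]
After 3 (swap(2, 8)): [2, 3, 4, 7, 5, 0, 6, 8, 1]
After 4 (reverse(5, 8)): [2, 3, 4, 7, 5, 1, 8, 6, 0]
After 5 (swap(0, 5)): [1, 3, 4, 7, 5, 2, 8, 6, 0]
After 6 (swap(2, 0)): [4, 3, 1, 7, 5, 2, 8, 6, 0]
After 7 (rotate_left(3, 8, k=5)): [4, 3, 1, 0, 7, 5, 2, 8, 6]
After 8 (reverse(3, 6)): [4, 3, 1, 2, 5, 7, 0, 8, 6]
After 9 (swap(0, 7)): [8, 3, 1, 2, 5, 7, 0, 4, 6]
After 10 (swap(3, 4)): [8, 3, 1, 5, 2, 7, 0, 4, 6]

Answer: [8, 3, 1, 5, 2, 7, 0, 4, 6]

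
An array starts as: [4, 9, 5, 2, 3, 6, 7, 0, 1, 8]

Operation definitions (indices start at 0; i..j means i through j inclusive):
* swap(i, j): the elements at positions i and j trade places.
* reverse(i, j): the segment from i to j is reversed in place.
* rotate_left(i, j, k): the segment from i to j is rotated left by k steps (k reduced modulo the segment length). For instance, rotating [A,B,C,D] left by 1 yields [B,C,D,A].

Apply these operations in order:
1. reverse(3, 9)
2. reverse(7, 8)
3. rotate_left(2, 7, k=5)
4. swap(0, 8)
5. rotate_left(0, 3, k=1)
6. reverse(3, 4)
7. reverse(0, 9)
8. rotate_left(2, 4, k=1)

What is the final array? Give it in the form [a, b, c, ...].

Answer: [2, 4, 0, 1, 7, 6, 8, 5, 3, 9]

Derivation:
After 1 (reverse(3, 9)): [4, 9, 5, 8, 1, 0, 7, 6, 3, 2]
After 2 (reverse(7, 8)): [4, 9, 5, 8, 1, 0, 7, 3, 6, 2]
After 3 (rotate_left(2, 7, k=5)): [4, 9, 3, 5, 8, 1, 0, 7, 6, 2]
After 4 (swap(0, 8)): [6, 9, 3, 5, 8, 1, 0, 7, 4, 2]
After 5 (rotate_left(0, 3, k=1)): [9, 3, 5, 6, 8, 1, 0, 7, 4, 2]
After 6 (reverse(3, 4)): [9, 3, 5, 8, 6, 1, 0, 7, 4, 2]
After 7 (reverse(0, 9)): [2, 4, 7, 0, 1, 6, 8, 5, 3, 9]
After 8 (rotate_left(2, 4, k=1)): [2, 4, 0, 1, 7, 6, 8, 5, 3, 9]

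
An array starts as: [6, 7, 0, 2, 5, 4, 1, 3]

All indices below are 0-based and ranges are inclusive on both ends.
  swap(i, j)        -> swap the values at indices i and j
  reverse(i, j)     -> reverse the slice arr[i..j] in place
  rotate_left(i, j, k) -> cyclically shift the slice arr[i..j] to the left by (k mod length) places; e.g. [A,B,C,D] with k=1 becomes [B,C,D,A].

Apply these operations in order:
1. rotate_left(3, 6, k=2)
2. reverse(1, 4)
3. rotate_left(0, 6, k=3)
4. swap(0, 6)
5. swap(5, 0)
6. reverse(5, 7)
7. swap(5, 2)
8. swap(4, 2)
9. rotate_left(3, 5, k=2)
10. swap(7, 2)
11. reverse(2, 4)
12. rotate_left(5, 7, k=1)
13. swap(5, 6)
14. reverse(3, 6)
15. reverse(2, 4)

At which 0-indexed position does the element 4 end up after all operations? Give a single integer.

Answer: 5

Derivation:
After 1 (rotate_left(3, 6, k=2)): [6, 7, 0, 4, 1, 2, 5, 3]
After 2 (reverse(1, 4)): [6, 1, 4, 0, 7, 2, 5, 3]
After 3 (rotate_left(0, 6, k=3)): [0, 7, 2, 5, 6, 1, 4, 3]
After 4 (swap(0, 6)): [4, 7, 2, 5, 6, 1, 0, 3]
After 5 (swap(5, 0)): [1, 7, 2, 5, 6, 4, 0, 3]
After 6 (reverse(5, 7)): [1, 7, 2, 5, 6, 3, 0, 4]
After 7 (swap(5, 2)): [1, 7, 3, 5, 6, 2, 0, 4]
After 8 (swap(4, 2)): [1, 7, 6, 5, 3, 2, 0, 4]
After 9 (rotate_left(3, 5, k=2)): [1, 7, 6, 2, 5, 3, 0, 4]
After 10 (swap(7, 2)): [1, 7, 4, 2, 5, 3, 0, 6]
After 11 (reverse(2, 4)): [1, 7, 5, 2, 4, 3, 0, 6]
After 12 (rotate_left(5, 7, k=1)): [1, 7, 5, 2, 4, 0, 6, 3]
After 13 (swap(5, 6)): [1, 7, 5, 2, 4, 6, 0, 3]
After 14 (reverse(3, 6)): [1, 7, 5, 0, 6, 4, 2, 3]
After 15 (reverse(2, 4)): [1, 7, 6, 0, 5, 4, 2, 3]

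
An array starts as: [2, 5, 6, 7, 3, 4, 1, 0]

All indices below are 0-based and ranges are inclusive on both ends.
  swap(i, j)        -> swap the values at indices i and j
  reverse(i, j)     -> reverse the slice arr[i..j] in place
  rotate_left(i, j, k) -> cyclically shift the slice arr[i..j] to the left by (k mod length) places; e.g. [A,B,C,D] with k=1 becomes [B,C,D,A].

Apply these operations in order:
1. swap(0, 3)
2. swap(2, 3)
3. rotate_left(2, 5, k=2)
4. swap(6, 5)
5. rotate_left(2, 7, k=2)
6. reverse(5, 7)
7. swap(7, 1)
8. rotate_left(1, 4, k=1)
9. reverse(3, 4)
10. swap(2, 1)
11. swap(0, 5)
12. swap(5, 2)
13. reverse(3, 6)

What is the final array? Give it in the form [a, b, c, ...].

Answer: [4, 1, 7, 3, 2, 6, 0, 5]

Derivation:
After 1 (swap(0, 3)): [7, 5, 6, 2, 3, 4, 1, 0]
After 2 (swap(2, 3)): [7, 5, 2, 6, 3, 4, 1, 0]
After 3 (rotate_left(2, 5, k=2)): [7, 5, 3, 4, 2, 6, 1, 0]
After 4 (swap(6, 5)): [7, 5, 3, 4, 2, 1, 6, 0]
After 5 (rotate_left(2, 7, k=2)): [7, 5, 2, 1, 6, 0, 3, 4]
After 6 (reverse(5, 7)): [7, 5, 2, 1, 6, 4, 3, 0]
After 7 (swap(7, 1)): [7, 0, 2, 1, 6, 4, 3, 5]
After 8 (rotate_left(1, 4, k=1)): [7, 2, 1, 6, 0, 4, 3, 5]
After 9 (reverse(3, 4)): [7, 2, 1, 0, 6, 4, 3, 5]
After 10 (swap(2, 1)): [7, 1, 2, 0, 6, 4, 3, 5]
After 11 (swap(0, 5)): [4, 1, 2, 0, 6, 7, 3, 5]
After 12 (swap(5, 2)): [4, 1, 7, 0, 6, 2, 3, 5]
After 13 (reverse(3, 6)): [4, 1, 7, 3, 2, 6, 0, 5]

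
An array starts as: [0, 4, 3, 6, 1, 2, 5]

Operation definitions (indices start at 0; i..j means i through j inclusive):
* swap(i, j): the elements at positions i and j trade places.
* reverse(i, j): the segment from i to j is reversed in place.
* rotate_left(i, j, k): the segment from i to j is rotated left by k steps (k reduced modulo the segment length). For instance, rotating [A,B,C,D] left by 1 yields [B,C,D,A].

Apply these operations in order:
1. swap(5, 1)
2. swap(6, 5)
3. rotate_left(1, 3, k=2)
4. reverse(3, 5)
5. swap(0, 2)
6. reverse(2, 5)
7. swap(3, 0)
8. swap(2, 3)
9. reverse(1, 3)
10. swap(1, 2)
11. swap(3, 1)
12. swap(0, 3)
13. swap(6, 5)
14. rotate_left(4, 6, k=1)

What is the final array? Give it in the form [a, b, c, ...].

Answer: [2, 6, 3, 1, 4, 0, 5]

Derivation:
After 1 (swap(5, 1)): [0, 2, 3, 6, 1, 4, 5]
After 2 (swap(6, 5)): [0, 2, 3, 6, 1, 5, 4]
After 3 (rotate_left(1, 3, k=2)): [0, 6, 2, 3, 1, 5, 4]
After 4 (reverse(3, 5)): [0, 6, 2, 5, 1, 3, 4]
After 5 (swap(0, 2)): [2, 6, 0, 5, 1, 3, 4]
After 6 (reverse(2, 5)): [2, 6, 3, 1, 5, 0, 4]
After 7 (swap(3, 0)): [1, 6, 3, 2, 5, 0, 4]
After 8 (swap(2, 3)): [1, 6, 2, 3, 5, 0, 4]
After 9 (reverse(1, 3)): [1, 3, 2, 6, 5, 0, 4]
After 10 (swap(1, 2)): [1, 2, 3, 6, 5, 0, 4]
After 11 (swap(3, 1)): [1, 6, 3, 2, 5, 0, 4]
After 12 (swap(0, 3)): [2, 6, 3, 1, 5, 0, 4]
After 13 (swap(6, 5)): [2, 6, 3, 1, 5, 4, 0]
After 14 (rotate_left(4, 6, k=1)): [2, 6, 3, 1, 4, 0, 5]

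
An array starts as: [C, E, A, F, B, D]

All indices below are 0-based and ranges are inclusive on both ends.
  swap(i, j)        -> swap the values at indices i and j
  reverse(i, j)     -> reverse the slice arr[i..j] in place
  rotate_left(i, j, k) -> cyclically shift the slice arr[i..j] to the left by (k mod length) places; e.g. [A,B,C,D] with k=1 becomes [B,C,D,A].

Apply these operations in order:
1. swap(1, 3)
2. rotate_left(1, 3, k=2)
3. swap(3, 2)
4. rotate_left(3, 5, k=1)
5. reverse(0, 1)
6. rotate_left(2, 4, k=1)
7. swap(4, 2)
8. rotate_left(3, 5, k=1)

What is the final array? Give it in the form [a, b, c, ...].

After 1 (swap(1, 3)): [C, F, A, E, B, D]
After 2 (rotate_left(1, 3, k=2)): [C, E, F, A, B, D]
After 3 (swap(3, 2)): [C, E, A, F, B, D]
After 4 (rotate_left(3, 5, k=1)): [C, E, A, B, D, F]
After 5 (reverse(0, 1)): [E, C, A, B, D, F]
After 6 (rotate_left(2, 4, k=1)): [E, C, B, D, A, F]
After 7 (swap(4, 2)): [E, C, A, D, B, F]
After 8 (rotate_left(3, 5, k=1)): [E, C, A, B, F, D]

Answer: [E, C, A, B, F, D]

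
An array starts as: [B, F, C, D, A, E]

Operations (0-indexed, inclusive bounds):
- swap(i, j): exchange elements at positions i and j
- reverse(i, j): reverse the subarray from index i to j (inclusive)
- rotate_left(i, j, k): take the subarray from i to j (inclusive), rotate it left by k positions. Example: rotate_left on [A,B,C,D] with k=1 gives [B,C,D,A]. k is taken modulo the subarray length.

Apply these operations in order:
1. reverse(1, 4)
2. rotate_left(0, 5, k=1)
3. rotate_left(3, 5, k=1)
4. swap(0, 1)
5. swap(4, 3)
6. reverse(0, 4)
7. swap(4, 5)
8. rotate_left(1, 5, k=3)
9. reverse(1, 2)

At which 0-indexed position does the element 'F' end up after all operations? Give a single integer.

After 1 (reverse(1, 4)): [B, A, D, C, F, E]
After 2 (rotate_left(0, 5, k=1)): [A, D, C, F, E, B]
After 3 (rotate_left(3, 5, k=1)): [A, D, C, E, B, F]
After 4 (swap(0, 1)): [D, A, C, E, B, F]
After 5 (swap(4, 3)): [D, A, C, B, E, F]
After 6 (reverse(0, 4)): [E, B, C, A, D, F]
After 7 (swap(4, 5)): [E, B, C, A, F, D]
After 8 (rotate_left(1, 5, k=3)): [E, F, D, B, C, A]
After 9 (reverse(1, 2)): [E, D, F, B, C, A]

Answer: 2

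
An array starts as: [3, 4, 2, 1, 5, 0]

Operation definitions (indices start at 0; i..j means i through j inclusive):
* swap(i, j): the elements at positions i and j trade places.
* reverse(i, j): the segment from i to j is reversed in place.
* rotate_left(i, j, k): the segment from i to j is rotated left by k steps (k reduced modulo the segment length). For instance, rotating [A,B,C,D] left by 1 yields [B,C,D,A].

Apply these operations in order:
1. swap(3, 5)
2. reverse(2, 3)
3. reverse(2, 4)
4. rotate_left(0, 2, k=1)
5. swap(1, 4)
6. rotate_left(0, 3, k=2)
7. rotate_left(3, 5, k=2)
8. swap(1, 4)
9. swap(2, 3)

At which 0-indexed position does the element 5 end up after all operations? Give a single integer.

Answer: 5

Derivation:
After 1 (swap(3, 5)): [3, 4, 2, 0, 5, 1]
After 2 (reverse(2, 3)): [3, 4, 0, 2, 5, 1]
After 3 (reverse(2, 4)): [3, 4, 5, 2, 0, 1]
After 4 (rotate_left(0, 2, k=1)): [4, 5, 3, 2, 0, 1]
After 5 (swap(1, 4)): [4, 0, 3, 2, 5, 1]
After 6 (rotate_left(0, 3, k=2)): [3, 2, 4, 0, 5, 1]
After 7 (rotate_left(3, 5, k=2)): [3, 2, 4, 1, 0, 5]
After 8 (swap(1, 4)): [3, 0, 4, 1, 2, 5]
After 9 (swap(2, 3)): [3, 0, 1, 4, 2, 5]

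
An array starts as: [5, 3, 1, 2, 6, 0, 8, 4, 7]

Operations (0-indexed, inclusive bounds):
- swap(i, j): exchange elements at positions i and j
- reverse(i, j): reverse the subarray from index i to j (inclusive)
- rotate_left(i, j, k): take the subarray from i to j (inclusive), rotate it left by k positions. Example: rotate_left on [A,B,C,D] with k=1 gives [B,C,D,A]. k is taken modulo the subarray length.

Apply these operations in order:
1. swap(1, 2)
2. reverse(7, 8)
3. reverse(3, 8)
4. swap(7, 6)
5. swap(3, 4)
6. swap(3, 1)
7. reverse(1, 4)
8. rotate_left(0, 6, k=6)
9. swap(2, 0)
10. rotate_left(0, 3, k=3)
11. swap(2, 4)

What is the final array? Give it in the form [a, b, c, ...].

Answer: [1, 4, 3, 6, 5, 7, 8, 0, 2]

Derivation:
After 1 (swap(1, 2)): [5, 1, 3, 2, 6, 0, 8, 4, 7]
After 2 (reverse(7, 8)): [5, 1, 3, 2, 6, 0, 8, 7, 4]
After 3 (reverse(3, 8)): [5, 1, 3, 4, 7, 8, 0, 6, 2]
After 4 (swap(7, 6)): [5, 1, 3, 4, 7, 8, 6, 0, 2]
After 5 (swap(3, 4)): [5, 1, 3, 7, 4, 8, 6, 0, 2]
After 6 (swap(3, 1)): [5, 7, 3, 1, 4, 8, 6, 0, 2]
After 7 (reverse(1, 4)): [5, 4, 1, 3, 7, 8, 6, 0, 2]
After 8 (rotate_left(0, 6, k=6)): [6, 5, 4, 1, 3, 7, 8, 0, 2]
After 9 (swap(2, 0)): [4, 5, 6, 1, 3, 7, 8, 0, 2]
After 10 (rotate_left(0, 3, k=3)): [1, 4, 5, 6, 3, 7, 8, 0, 2]
After 11 (swap(2, 4)): [1, 4, 3, 6, 5, 7, 8, 0, 2]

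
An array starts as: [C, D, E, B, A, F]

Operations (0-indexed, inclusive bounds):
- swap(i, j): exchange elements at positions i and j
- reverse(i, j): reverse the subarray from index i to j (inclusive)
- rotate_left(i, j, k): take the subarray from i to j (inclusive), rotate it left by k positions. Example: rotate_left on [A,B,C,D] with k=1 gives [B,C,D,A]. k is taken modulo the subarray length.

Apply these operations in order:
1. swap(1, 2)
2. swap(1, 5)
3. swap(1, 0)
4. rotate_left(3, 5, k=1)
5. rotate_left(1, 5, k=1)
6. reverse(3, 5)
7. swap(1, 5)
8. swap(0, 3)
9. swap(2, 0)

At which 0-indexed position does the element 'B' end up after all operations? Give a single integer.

Answer: 4

Derivation:
After 1 (swap(1, 2)): [C, E, D, B, A, F]
After 2 (swap(1, 5)): [C, F, D, B, A, E]
After 3 (swap(1, 0)): [F, C, D, B, A, E]
After 4 (rotate_left(3, 5, k=1)): [F, C, D, A, E, B]
After 5 (rotate_left(1, 5, k=1)): [F, D, A, E, B, C]
After 6 (reverse(3, 5)): [F, D, A, C, B, E]
After 7 (swap(1, 5)): [F, E, A, C, B, D]
After 8 (swap(0, 3)): [C, E, A, F, B, D]
After 9 (swap(2, 0)): [A, E, C, F, B, D]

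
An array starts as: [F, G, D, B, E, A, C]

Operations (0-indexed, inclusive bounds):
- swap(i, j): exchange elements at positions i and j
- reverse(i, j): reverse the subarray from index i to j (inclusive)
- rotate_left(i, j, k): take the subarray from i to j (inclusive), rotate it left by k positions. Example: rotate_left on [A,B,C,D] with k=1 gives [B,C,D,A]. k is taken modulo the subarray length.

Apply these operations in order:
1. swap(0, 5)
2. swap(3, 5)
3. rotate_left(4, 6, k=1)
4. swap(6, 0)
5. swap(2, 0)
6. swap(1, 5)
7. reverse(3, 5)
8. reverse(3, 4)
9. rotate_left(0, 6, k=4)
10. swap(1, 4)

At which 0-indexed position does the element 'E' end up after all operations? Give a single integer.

After 1 (swap(0, 5)): [A, G, D, B, E, F, C]
After 2 (swap(3, 5)): [A, G, D, F, E, B, C]
After 3 (rotate_left(4, 6, k=1)): [A, G, D, F, B, C, E]
After 4 (swap(6, 0)): [E, G, D, F, B, C, A]
After 5 (swap(2, 0)): [D, G, E, F, B, C, A]
After 6 (swap(1, 5)): [D, C, E, F, B, G, A]
After 7 (reverse(3, 5)): [D, C, E, G, B, F, A]
After 8 (reverse(3, 4)): [D, C, E, B, G, F, A]
After 9 (rotate_left(0, 6, k=4)): [G, F, A, D, C, E, B]
After 10 (swap(1, 4)): [G, C, A, D, F, E, B]

Answer: 5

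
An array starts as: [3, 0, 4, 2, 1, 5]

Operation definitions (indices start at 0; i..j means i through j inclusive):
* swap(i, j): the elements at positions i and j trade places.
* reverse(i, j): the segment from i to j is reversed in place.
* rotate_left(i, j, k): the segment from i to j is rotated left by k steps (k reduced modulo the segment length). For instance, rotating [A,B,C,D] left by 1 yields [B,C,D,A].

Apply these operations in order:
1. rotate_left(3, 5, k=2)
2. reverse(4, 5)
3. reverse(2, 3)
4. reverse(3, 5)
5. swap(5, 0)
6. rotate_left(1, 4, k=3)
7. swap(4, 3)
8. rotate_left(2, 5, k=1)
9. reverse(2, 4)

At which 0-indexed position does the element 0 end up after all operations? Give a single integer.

Answer: 5

Derivation:
After 1 (rotate_left(3, 5, k=2)): [3, 0, 4, 5, 2, 1]
After 2 (reverse(4, 5)): [3, 0, 4, 5, 1, 2]
After 3 (reverse(2, 3)): [3, 0, 5, 4, 1, 2]
After 4 (reverse(3, 5)): [3, 0, 5, 2, 1, 4]
After 5 (swap(5, 0)): [4, 0, 5, 2, 1, 3]
After 6 (rotate_left(1, 4, k=3)): [4, 1, 0, 5, 2, 3]
After 7 (swap(4, 3)): [4, 1, 0, 2, 5, 3]
After 8 (rotate_left(2, 5, k=1)): [4, 1, 2, 5, 3, 0]
After 9 (reverse(2, 4)): [4, 1, 3, 5, 2, 0]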